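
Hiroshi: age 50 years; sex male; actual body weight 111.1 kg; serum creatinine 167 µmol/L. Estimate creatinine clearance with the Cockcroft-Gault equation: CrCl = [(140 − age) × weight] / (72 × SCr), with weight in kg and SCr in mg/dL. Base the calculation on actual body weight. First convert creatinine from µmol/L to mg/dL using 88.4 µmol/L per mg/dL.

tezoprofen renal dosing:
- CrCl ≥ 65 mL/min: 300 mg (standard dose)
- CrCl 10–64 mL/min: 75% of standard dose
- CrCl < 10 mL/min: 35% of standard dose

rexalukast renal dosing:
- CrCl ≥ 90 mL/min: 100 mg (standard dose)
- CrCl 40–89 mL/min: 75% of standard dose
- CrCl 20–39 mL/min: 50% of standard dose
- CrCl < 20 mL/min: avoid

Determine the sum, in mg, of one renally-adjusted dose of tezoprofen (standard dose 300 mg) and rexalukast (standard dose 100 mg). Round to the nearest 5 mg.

375 mg

SCr = 167 / 88.4 = 1.889 mg/dL
CrCl = (140 − 50) × 111.1 / (72 × 1.889) = 9999.0 / 136.01 ≈ 73.5 mL/min
CrCl ≈ 74 mL/min.
tezoprofen: ≥ 65 mL/min → 100% of 300 mg = 300 mg.
rexalukast: 40–89 mL/min → 75% of 100 mg = 75 mg.
Total = 300 + 75 = 375 mg.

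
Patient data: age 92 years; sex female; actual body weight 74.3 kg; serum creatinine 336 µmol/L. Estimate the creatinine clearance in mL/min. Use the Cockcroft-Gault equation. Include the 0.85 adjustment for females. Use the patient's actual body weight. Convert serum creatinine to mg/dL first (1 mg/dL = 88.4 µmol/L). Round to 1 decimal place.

11.1 mL/min

SCr = 336 / 88.4 = 3.801 mg/dL
CrCl = (140 − 92) × 74.3 / (72 × 3.801) × 0.85 = 3566.4 / 273.67 × 0.85 ≈ 11.1 mL/min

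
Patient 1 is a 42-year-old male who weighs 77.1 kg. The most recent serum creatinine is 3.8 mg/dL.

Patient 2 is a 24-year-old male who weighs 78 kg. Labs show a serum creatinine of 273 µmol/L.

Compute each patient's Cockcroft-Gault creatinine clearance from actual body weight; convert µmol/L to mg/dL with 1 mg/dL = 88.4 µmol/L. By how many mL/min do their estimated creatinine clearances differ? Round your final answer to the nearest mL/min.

Patient 1: CrCl = (140 − 42) × 77.1 / (72 × 3.8) = 7555.8 / 273.60 ≈ 27.6 mL/min
Patient 2: SCr = 273 / 88.4 = 3.088 mg/dL
Patient 2: CrCl = (140 − 24) × 78 / (72 × 3.088) = 9048.0 / 222.34 ≈ 40.7 mL/min
|27.6 − 40.7| = 13.1 mL/min

13 mL/min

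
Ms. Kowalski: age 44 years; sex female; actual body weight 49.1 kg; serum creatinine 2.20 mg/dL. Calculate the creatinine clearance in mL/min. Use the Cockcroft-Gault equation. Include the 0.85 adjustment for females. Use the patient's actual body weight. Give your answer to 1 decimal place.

25.3 mL/min

CrCl = (140 − 44) × 49.1 / (72 × 2.2) × 0.85 = 4713.6 / 158.40 × 0.85 ≈ 25.3 mL/min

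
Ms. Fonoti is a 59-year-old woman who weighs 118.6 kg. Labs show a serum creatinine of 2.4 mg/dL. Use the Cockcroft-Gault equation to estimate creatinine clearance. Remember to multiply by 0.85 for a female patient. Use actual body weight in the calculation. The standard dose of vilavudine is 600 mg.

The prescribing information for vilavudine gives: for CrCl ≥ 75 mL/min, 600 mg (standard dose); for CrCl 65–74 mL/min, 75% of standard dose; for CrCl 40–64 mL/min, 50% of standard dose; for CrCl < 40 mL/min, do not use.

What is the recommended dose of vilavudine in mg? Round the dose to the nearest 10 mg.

300 mg

CrCl = (140 − 59) × 118.6 / (72 × 2.4) × 0.85 = 9606.6 / 172.80 × 0.85 ≈ 47.3 mL/min
CrCl ≈ 47 mL/min → bracket 40–64 mL/min.
50% of 600 mg = 300 mg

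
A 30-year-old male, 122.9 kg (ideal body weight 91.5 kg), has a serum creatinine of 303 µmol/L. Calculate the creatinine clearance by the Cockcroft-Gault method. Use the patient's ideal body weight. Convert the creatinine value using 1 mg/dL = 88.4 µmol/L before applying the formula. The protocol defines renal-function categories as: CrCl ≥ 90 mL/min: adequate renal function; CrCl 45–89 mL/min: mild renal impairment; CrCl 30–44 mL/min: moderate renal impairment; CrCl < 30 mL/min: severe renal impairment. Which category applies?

SCr = 303 / 88.4 = 3.428 mg/dL
CrCl = (140 − 30) × 91.5 / (72 × 3.428) = 10065.0 / 246.82 ≈ 40.8 mL/min
41 mL/min falls in the 'moderate renal impairment' range.

moderate renal impairment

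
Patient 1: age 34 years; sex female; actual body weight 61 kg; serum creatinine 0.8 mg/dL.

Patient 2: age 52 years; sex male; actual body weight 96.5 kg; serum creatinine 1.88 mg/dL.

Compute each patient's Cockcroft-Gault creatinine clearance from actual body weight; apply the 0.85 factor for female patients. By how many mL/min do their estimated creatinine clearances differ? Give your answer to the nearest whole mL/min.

33 mL/min

Patient 1: CrCl = (140 − 34) × 61 / (72 × 0.8) × 0.85 = 6466.0 / 57.60 × 0.85 ≈ 95.4 mL/min
Patient 2: CrCl = (140 − 52) × 96.5 / (72 × 1.88) = 8492.0 / 135.36 ≈ 62.7 mL/min
|95.4 − 62.7| = 32.7 mL/min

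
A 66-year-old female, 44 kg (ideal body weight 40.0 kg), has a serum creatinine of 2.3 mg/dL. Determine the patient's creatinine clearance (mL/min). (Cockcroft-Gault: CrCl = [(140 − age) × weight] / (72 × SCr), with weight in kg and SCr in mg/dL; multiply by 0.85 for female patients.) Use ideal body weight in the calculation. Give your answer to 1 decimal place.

15.2 mL/min

CrCl = (140 − 66) × 40 / (72 × 2.3) × 0.85 = 2960.0 / 165.60 × 0.85 ≈ 15.2 mL/min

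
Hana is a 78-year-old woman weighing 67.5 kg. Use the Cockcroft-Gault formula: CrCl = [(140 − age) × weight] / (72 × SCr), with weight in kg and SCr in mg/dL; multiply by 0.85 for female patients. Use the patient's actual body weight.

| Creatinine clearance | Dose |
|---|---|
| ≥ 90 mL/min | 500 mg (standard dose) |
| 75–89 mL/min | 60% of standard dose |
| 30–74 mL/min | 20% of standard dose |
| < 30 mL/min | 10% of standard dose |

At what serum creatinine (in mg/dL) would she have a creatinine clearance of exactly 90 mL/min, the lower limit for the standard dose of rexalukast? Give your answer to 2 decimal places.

0.55 mg/dL

Standard dose requires CrCl ≥ 90 mL/min.
Set (140 − 78) × 67.5 × 0.85 / (72 × SCr) = 90
SCr = (140 − 78) × 67.5 × 0.85 / (72 × 90) = 0.549 mg/dL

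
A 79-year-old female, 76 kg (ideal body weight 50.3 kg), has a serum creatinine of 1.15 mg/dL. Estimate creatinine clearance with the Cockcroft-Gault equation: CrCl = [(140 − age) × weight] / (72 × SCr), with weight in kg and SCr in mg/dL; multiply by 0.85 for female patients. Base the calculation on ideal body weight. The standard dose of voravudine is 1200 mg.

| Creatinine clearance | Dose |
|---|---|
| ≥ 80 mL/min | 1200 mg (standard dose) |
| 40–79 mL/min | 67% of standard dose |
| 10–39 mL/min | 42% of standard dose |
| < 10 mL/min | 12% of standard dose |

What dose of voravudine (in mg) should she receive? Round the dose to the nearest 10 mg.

500 mg

CrCl = (140 − 79) × 50.3 / (72 × 1.15) × 0.85 = 3068.3 / 82.80 × 0.85 ≈ 31.5 mL/min
CrCl ≈ 31 mL/min → bracket 10–39 mL/min.
42% of 1200 mg = 504 mg → 500 mg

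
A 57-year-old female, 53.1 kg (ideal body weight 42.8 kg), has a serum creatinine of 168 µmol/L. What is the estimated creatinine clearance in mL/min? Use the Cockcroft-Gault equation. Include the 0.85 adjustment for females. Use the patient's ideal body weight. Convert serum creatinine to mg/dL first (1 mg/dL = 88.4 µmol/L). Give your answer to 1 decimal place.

SCr = 168 / 88.4 = 1.9 mg/dL
CrCl = (140 − 57) × 42.8 / (72 × 1.9) × 0.85 = 3552.4 / 136.80 × 0.85 ≈ 22.1 mL/min

22.1 mL/min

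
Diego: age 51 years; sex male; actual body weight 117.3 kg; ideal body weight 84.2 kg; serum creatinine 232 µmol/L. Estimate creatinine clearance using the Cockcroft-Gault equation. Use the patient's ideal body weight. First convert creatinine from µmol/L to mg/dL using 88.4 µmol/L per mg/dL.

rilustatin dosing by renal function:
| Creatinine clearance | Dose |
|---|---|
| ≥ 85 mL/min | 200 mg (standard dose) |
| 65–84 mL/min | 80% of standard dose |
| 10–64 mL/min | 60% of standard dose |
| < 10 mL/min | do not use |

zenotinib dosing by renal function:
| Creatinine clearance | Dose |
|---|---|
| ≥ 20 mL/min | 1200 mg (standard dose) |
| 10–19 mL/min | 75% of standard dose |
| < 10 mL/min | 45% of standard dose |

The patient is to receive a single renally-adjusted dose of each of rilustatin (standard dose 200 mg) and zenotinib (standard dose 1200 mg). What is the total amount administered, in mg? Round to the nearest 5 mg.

1320 mg

SCr = 232 / 88.4 = 2.624 mg/dL
CrCl = (140 − 51) × 84.2 / (72 × 2.624) = 7493.8 / 188.93 ≈ 39.7 mL/min
CrCl ≈ 40 mL/min.
rilustatin: 10–64 mL/min → 60% of 200 mg = 120 mg.
zenotinib: ≥ 20 mL/min → 100% of 1200 mg = 1200 mg.
Total = 120 + 1200 = 1320 mg.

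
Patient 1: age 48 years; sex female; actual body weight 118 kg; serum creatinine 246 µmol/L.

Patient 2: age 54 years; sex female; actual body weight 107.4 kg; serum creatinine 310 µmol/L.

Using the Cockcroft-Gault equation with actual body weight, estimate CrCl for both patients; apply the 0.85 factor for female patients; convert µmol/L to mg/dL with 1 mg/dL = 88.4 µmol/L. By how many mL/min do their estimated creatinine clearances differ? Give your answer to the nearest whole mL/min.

15 mL/min

Patient 1: SCr = 246 / 88.4 = 2.783 mg/dL
Patient 1: CrCl = (140 − 48) × 118 / (72 × 2.783) × 0.85 = 10856.0 / 200.38 × 0.85 ≈ 46.1 mL/min
Patient 2: SCr = 310 / 88.4 = 3.507 mg/dL
Patient 2: CrCl = (140 − 54) × 107.4 / (72 × 3.507) × 0.85 = 9236.4 / 252.50 × 0.85 ≈ 31.1 mL/min
|46.1 − 31.1| = 15.0 mL/min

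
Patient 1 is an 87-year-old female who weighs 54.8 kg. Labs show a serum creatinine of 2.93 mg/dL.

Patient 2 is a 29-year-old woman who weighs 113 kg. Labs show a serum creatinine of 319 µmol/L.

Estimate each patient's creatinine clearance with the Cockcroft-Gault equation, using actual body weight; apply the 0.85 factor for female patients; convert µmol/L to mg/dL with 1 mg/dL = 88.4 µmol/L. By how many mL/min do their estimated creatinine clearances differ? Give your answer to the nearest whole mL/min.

29 mL/min

Patient 1: CrCl = (140 − 87) × 54.8 / (72 × 2.93) × 0.85 = 2904.4 / 210.96 × 0.85 ≈ 11.7 mL/min
Patient 2: SCr = 319 / 88.4 = 3.609 mg/dL
Patient 2: CrCl = (140 − 29) × 113 / (72 × 3.609) × 0.85 = 12543.0 / 259.85 × 0.85 ≈ 41.0 mL/min
|11.7 − 41.0| = 29.3 mL/min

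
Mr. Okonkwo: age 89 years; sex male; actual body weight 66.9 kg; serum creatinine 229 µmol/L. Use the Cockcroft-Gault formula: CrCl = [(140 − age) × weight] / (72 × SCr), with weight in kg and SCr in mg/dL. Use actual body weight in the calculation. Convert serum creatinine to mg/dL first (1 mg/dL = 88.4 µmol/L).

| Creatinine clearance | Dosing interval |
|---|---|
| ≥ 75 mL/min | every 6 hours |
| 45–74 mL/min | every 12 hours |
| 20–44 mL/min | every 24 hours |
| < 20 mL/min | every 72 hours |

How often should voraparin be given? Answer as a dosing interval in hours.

every 72 hours

SCr = 229 / 88.4 = 2.59 mg/dL
CrCl = (140 − 89) × 66.9 / (72 × 2.59) = 3411.9 / 186.48 ≈ 18.3 mL/min
CrCl ≈ 18 mL/min → bracket < 20 mL/min → every 72 hours.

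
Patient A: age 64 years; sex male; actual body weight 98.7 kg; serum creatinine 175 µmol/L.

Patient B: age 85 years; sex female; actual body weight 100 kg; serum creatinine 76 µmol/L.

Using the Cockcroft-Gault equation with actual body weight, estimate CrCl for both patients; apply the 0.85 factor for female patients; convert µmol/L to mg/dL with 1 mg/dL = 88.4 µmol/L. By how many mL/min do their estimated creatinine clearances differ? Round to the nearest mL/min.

Patient A: SCr = 175 / 88.4 = 1.98 mg/dL
Patient A: CrCl = (140 − 64) × 98.7 / (72 × 1.98) = 7501.2 / 142.56 ≈ 52.6 mL/min
Patient B: SCr = 76 / 88.4 = 0.86 mg/dL
Patient B: CrCl = (140 − 85) × 100 / (72 × 0.86) × 0.85 = 5500.0 / 61.92 × 0.85 ≈ 75.5 mL/min
|52.6 − 75.5| = 22.9 mL/min

23 mL/min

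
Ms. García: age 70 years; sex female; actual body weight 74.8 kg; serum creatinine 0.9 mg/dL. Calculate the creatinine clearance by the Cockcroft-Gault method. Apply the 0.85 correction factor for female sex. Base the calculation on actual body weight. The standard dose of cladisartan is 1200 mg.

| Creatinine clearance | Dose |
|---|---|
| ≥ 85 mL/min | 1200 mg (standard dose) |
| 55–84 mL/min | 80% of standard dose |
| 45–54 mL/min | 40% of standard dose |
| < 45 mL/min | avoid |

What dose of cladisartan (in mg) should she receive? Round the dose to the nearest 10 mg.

CrCl = (140 − 70) × 74.8 / (72 × 0.9) × 0.85 = 5236.0 / 64.80 × 0.85 ≈ 68.7 mL/min
CrCl ≈ 69 mL/min → bracket 55–84 mL/min.
80% of 1200 mg = 960 mg

960 mg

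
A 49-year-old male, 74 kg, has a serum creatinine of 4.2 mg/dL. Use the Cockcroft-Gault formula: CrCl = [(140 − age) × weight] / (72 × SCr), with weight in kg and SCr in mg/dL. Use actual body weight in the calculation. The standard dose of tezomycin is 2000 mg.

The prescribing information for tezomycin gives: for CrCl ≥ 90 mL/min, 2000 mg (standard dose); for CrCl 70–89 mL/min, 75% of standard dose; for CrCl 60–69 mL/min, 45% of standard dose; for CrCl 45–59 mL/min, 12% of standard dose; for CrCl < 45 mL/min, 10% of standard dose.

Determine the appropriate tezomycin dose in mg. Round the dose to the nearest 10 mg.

CrCl = (140 − 49) × 74 / (72 × 4.2) = 6734.0 / 302.40 ≈ 22.3 mL/min
CrCl ≈ 22 mL/min → bracket < 45 mL/min.
10% of 2000 mg = 200 mg

200 mg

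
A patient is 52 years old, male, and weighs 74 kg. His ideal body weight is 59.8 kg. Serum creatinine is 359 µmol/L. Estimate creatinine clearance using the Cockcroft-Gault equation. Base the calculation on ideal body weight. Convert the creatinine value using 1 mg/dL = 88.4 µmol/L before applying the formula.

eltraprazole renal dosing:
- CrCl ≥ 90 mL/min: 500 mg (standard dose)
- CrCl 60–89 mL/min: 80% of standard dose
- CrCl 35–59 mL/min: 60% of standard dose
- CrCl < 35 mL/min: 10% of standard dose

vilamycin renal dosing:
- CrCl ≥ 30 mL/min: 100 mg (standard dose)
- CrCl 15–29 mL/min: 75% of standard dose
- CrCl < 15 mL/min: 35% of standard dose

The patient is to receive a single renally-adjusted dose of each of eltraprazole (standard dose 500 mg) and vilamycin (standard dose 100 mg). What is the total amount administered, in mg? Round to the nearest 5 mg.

125 mg

SCr = 359 / 88.4 = 4.061 mg/dL
CrCl = (140 − 52) × 59.8 / (72 × 4.061) = 5262.4 / 292.39 ≈ 18.0 mL/min
CrCl ≈ 18 mL/min.
eltraprazole: < 35 mL/min → 10% of 500 mg = 50 mg.
vilamycin: 15–29 mL/min → 75% of 100 mg = 75 mg.
Total = 50 + 75 = 125 mg.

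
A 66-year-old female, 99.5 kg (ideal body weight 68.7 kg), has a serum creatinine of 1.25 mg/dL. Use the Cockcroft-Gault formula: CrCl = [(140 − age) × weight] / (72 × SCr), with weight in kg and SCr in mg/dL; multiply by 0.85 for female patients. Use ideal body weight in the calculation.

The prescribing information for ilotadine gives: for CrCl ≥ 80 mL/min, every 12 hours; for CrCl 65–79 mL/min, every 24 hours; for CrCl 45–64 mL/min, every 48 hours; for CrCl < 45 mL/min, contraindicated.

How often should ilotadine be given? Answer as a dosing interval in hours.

CrCl = (140 − 66) × 68.7 / (72 × 1.25) × 0.85 = 5083.8 / 90.00 × 0.85 ≈ 48.0 mL/min
CrCl ≈ 48 mL/min → bracket 45–64 mL/min → every 48 hours.

every 48 hours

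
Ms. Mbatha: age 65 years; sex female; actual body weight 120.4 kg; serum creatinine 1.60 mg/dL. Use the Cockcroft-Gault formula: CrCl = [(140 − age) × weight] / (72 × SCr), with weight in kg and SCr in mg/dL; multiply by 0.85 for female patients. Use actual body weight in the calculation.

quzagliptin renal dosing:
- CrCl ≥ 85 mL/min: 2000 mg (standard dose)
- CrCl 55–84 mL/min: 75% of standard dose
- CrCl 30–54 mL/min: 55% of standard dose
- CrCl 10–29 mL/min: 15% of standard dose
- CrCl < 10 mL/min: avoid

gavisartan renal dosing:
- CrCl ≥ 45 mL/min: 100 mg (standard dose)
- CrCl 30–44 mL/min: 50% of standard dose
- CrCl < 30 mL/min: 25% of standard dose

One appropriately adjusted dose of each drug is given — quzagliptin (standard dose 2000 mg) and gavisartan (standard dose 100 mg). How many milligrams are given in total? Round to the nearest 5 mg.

1600 mg

CrCl = (140 − 65) × 120.4 / (72 × 1.6) × 0.85 = 9030.0 / 115.20 × 0.85 ≈ 66.6 mL/min
CrCl ≈ 67 mL/min.
quzagliptin: 55–84 mL/min → 75% of 2000 mg = 1500 mg.
gavisartan: ≥ 45 mL/min → 100% of 100 mg = 100 mg.
Total = 1500 + 100 = 1600 mg.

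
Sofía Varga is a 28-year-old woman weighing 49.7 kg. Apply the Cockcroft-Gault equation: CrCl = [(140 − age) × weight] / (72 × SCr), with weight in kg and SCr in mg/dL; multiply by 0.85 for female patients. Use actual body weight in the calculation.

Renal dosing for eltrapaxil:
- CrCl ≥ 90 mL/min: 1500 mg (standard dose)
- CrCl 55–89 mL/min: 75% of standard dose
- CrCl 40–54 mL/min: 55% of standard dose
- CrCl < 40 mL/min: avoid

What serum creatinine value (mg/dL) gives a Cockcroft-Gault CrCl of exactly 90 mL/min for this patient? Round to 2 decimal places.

Standard dose requires CrCl ≥ 90 mL/min.
Set (140 − 28) × 49.7 × 0.85 / (72 × SCr) = 90
SCr = (140 − 28) × 49.7 × 0.85 / (72 × 90) = 0.730 mg/dL

0.73 mg/dL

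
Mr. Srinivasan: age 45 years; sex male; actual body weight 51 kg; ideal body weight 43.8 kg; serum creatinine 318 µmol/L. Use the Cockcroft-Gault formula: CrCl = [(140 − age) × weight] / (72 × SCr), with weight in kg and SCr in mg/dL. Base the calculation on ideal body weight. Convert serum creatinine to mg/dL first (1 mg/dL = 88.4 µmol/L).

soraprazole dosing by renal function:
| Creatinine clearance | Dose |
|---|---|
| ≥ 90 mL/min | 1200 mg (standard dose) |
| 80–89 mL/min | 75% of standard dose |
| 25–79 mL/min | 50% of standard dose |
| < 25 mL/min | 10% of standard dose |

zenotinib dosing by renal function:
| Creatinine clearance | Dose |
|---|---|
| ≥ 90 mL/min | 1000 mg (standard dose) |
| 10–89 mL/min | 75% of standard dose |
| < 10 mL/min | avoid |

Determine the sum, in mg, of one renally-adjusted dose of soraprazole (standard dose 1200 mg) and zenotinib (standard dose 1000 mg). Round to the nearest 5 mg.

SCr = 318 / 88.4 = 3.597 mg/dL
CrCl = (140 − 45) × 43.8 / (72 × 3.597) = 4161.0 / 258.98 ≈ 16.1 mL/min
CrCl ≈ 16 mL/min.
soraprazole: < 25 mL/min → 10% of 1200 mg = 120 mg.
zenotinib: 10–89 mL/min → 75% of 1000 mg = 750 mg.
Total = 120 + 750 = 870 mg.

870 mg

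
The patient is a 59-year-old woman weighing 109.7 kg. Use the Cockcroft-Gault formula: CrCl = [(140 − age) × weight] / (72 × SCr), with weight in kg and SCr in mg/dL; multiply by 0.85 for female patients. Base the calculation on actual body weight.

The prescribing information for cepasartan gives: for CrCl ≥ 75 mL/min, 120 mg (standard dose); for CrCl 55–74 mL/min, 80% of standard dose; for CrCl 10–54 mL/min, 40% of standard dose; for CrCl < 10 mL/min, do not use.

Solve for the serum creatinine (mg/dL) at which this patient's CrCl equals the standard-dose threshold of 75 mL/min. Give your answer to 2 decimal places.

Standard dose requires CrCl ≥ 75 mL/min.
Set (140 − 59) × 109.7 × 0.85 / (72 × SCr) = 75
SCr = (140 − 59) × 109.7 × 0.85 / (72 × 75) = 1.399 mg/dL

1.40 mg/dL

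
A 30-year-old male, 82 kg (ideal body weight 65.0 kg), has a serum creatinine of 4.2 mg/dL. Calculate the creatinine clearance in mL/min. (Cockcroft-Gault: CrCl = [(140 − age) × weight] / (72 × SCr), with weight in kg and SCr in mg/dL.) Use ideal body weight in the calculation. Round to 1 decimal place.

CrCl = (140 − 30) × 65 / (72 × 4.2) = 7150.0 / 302.40 ≈ 23.6 mL/min

23.6 mL/min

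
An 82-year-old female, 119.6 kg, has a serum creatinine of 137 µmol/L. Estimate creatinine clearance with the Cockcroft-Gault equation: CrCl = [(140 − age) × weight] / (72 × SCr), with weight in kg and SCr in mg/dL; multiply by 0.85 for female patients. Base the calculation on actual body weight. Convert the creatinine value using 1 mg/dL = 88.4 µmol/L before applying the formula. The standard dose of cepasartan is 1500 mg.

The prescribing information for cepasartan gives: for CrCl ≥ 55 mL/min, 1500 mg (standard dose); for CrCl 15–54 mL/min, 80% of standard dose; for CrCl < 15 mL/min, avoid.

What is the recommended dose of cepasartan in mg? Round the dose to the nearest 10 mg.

SCr = 137 / 88.4 = 1.55 mg/dL
CrCl = (140 − 82) × 119.6 / (72 × 1.55) × 0.85 = 6936.8 / 111.60 × 0.85 ≈ 52.8 mL/min
CrCl ≈ 53 mL/min → bracket 15–54 mL/min.
80% of 1500 mg = 1200 mg

1200 mg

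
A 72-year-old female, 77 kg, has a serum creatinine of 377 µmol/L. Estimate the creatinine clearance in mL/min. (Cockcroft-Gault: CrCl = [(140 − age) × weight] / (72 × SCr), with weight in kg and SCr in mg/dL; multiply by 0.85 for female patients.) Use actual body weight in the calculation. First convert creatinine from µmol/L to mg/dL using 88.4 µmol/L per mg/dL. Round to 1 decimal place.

14.5 mL/min

SCr = 377 / 88.4 = 4.265 mg/dL
CrCl = (140 − 72) × 77 / (72 × 4.265) × 0.85 = 5236.0 / 307.08 × 0.85 ≈ 14.5 mL/min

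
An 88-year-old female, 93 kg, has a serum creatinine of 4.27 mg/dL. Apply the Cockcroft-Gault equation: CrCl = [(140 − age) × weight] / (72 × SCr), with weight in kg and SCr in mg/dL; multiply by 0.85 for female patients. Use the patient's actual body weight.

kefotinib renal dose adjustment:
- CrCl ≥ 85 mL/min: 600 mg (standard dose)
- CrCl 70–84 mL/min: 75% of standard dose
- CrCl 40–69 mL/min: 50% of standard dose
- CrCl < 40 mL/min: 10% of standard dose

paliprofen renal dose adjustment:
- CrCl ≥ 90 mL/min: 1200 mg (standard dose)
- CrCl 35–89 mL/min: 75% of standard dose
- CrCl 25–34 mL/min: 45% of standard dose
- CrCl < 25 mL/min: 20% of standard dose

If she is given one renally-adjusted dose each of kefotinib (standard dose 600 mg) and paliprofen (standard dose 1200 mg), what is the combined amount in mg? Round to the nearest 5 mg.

CrCl = (140 − 88) × 93 / (72 × 4.27) × 0.85 = 4836.0 / 307.44 × 0.85 ≈ 13.4 mL/min
CrCl ≈ 13 mL/min.
kefotinib: < 40 mL/min → 10% of 600 mg = 60 mg.
paliprofen: < 25 mL/min → 20% of 1200 mg = 240 mg.
Total = 60 + 240 = 300 mg.

300 mg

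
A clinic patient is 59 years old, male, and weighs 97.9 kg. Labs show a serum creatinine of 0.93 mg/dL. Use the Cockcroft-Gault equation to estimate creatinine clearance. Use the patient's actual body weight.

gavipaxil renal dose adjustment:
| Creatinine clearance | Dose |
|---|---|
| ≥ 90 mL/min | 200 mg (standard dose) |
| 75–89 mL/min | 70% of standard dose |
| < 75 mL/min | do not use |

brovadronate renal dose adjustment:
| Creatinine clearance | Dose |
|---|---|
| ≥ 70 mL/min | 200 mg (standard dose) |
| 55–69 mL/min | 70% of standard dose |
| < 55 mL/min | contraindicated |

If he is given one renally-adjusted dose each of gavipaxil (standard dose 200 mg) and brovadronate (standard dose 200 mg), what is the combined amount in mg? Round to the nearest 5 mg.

CrCl = (140 − 59) × 97.9 / (72 × 0.93) = 7929.9 / 66.96 ≈ 118.4 mL/min
CrCl ≈ 118 mL/min.
gavipaxil: ≥ 90 mL/min → 100% of 200 mg = 200 mg.
brovadronate: ≥ 70 mL/min → 100% of 200 mg = 200 mg.
Total = 200 + 200 = 400 mg.

400 mg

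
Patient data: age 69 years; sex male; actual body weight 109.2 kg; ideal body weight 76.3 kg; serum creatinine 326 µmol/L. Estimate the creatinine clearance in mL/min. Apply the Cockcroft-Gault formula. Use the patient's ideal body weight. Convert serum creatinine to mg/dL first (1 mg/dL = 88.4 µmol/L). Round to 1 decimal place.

20.4 mL/min

SCr = 326 / 88.4 = 3.688 mg/dL
CrCl = (140 − 69) × 76.3 / (72 × 3.688) = 5417.3 / 265.54 ≈ 20.4 mL/min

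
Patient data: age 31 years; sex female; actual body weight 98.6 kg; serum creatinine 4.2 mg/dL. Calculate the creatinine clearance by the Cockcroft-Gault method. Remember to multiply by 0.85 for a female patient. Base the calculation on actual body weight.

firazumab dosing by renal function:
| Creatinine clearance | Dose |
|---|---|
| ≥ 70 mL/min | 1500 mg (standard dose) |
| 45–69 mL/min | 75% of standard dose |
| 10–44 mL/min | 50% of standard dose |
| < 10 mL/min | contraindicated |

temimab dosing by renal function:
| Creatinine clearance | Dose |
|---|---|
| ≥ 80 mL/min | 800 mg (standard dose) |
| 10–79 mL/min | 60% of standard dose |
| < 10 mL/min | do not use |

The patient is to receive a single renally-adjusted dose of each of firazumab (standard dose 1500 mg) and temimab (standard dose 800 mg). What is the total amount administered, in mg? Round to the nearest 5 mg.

1230 mg

CrCl = (140 − 31) × 98.6 / (72 × 4.2) × 0.85 = 10747.4 / 302.40 × 0.85 ≈ 30.2 mL/min
CrCl ≈ 30 mL/min.
firazumab: 10–44 mL/min → 50% of 1500 mg = 750 mg.
temimab: 10–79 mL/min → 60% of 800 mg = 480 mg.
Total = 750 + 480 = 1230 mg.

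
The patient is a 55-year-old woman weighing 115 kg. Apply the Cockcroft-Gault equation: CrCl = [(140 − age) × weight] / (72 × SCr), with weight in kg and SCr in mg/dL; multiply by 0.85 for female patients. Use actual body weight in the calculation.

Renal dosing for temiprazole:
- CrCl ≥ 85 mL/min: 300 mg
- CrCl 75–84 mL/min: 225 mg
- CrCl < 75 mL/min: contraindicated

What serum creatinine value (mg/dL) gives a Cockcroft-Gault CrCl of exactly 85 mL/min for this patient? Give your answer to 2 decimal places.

Standard dose requires CrCl ≥ 85 mL/min.
Set (140 − 55) × 115 × 0.85 / (72 × SCr) = 85
SCr = (140 − 55) × 115 × 0.85 / (72 × 85) = 1.358 mg/dL

1.36 mg/dL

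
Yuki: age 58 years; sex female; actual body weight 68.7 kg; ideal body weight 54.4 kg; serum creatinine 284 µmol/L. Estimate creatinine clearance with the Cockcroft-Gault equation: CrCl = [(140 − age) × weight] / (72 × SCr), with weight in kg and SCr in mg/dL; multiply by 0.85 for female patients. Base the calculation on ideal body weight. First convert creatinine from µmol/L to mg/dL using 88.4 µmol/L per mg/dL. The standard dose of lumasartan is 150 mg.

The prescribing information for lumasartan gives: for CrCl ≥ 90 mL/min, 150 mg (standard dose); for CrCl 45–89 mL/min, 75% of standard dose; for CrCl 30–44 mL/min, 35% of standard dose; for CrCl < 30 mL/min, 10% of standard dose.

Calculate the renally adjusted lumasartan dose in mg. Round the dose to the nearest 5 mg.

15 mg

SCr = 284 / 88.4 = 3.213 mg/dL
CrCl = (140 − 58) × 54.4 / (72 × 3.213) × 0.85 = 4460.8 / 231.34 × 0.85 ≈ 16.4 mL/min
CrCl ≈ 16 mL/min → bracket < 30 mL/min.
10% of 150 mg = 15 mg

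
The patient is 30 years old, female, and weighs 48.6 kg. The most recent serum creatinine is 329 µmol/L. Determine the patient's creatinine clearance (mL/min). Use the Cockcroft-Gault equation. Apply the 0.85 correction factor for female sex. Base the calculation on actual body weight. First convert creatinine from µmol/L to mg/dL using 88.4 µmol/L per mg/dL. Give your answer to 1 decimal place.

17.0 mL/min

SCr = 329 / 88.4 = 3.722 mg/dL
CrCl = (140 − 30) × 48.6 / (72 × 3.722) × 0.85 = 5346.0 / 267.98 × 0.85 ≈ 17.0 mL/min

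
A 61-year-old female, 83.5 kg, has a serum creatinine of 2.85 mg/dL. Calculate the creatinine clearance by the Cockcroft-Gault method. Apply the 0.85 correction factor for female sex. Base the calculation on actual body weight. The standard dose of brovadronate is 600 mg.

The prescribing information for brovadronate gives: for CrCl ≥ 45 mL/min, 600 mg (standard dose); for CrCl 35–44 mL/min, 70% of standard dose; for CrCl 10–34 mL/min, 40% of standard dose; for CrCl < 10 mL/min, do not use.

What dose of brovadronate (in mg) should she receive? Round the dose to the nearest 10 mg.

CrCl = (140 − 61) × 83.5 / (72 × 2.85) × 0.85 = 6596.5 / 205.20 × 0.85 ≈ 27.3 mL/min
CrCl ≈ 27 mL/min → bracket 10–34 mL/min.
40% of 600 mg = 240 mg

240 mg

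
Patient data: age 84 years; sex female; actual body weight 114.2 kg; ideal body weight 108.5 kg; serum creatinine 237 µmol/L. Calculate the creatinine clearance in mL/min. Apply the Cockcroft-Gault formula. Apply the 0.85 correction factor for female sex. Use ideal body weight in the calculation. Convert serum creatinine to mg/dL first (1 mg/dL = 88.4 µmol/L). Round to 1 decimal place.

SCr = 237 / 88.4 = 2.681 mg/dL
CrCl = (140 − 84) × 108.5 / (72 × 2.681) × 0.85 = 6076.0 / 193.03 × 0.85 ≈ 26.8 mL/min

26.8 mL/min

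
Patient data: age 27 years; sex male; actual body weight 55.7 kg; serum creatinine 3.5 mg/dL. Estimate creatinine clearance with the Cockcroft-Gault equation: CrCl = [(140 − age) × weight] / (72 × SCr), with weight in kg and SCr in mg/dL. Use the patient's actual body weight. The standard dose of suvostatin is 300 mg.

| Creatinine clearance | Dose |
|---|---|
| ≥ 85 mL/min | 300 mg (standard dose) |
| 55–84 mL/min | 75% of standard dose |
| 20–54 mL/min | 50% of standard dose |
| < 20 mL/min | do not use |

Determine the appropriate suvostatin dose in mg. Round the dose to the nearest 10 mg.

150 mg

CrCl = (140 − 27) × 55.7 / (72 × 3.5) = 6294.1 / 252.00 ≈ 25.0 mL/min
CrCl ≈ 25 mL/min → bracket 20–54 mL/min.
50% of 300 mg = 150 mg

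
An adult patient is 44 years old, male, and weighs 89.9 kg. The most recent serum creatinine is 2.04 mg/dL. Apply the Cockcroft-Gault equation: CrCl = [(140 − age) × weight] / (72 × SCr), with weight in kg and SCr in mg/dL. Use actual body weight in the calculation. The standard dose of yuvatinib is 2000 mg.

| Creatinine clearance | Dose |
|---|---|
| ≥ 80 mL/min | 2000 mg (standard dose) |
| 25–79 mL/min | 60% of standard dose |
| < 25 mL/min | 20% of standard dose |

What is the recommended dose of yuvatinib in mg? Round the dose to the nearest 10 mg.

CrCl = (140 − 44) × 89.9 / (72 × 2.04) = 8630.4 / 146.88 ≈ 58.8 mL/min
CrCl ≈ 59 mL/min → bracket 25–79 mL/min.
60% of 2000 mg = 1200 mg

1200 mg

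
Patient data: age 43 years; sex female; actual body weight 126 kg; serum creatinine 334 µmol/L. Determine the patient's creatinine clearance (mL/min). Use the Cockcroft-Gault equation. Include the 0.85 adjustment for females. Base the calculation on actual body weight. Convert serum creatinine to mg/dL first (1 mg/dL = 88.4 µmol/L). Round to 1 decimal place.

38.2 mL/min

SCr = 334 / 88.4 = 3.778 mg/dL
CrCl = (140 − 43) × 126 / (72 × 3.778) × 0.85 = 12222.0 / 272.02 × 0.85 ≈ 38.2 mL/min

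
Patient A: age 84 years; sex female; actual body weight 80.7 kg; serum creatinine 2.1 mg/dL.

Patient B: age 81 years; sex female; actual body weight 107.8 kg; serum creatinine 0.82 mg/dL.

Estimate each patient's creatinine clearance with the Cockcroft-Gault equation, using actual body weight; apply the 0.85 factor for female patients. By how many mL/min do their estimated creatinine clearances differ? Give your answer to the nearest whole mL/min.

66 mL/min

Patient A: CrCl = (140 − 84) × 80.7 / (72 × 2.1) × 0.85 = 4519.2 / 151.20 × 0.85 ≈ 25.4 mL/min
Patient B: CrCl = (140 − 81) × 107.8 / (72 × 0.82) × 0.85 = 6360.2 / 59.04 × 0.85 ≈ 91.6 mL/min
|25.4 − 91.6| = 66.2 mL/min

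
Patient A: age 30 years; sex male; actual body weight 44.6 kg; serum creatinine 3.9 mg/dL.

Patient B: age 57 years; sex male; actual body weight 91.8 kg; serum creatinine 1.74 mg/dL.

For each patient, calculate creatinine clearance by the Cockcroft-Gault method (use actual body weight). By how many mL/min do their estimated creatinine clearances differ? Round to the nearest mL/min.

Patient A: CrCl = (140 − 30) × 44.6 / (72 × 3.9) = 4906.0 / 280.80 ≈ 17.5 mL/min
Patient B: CrCl = (140 − 57) × 91.8 / (72 × 1.74) = 7619.4 / 125.28 ≈ 60.8 mL/min
|17.5 − 60.8| = 43.3 mL/min

43 mL/min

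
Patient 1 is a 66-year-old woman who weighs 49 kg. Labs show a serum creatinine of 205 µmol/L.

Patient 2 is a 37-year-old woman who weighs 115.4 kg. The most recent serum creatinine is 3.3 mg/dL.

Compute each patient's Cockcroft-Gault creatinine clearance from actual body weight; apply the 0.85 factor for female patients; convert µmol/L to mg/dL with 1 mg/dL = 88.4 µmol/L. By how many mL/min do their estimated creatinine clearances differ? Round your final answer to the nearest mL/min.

24 mL/min

Patient 1: SCr = 205 / 88.4 = 2.319 mg/dL
Patient 1: CrCl = (140 − 66) × 49 / (72 × 2.319) × 0.85 = 3626.0 / 166.97 × 0.85 ≈ 18.5 mL/min
Patient 2: CrCl = (140 − 37) × 115.4 / (72 × 3.3) × 0.85 = 11886.2 / 237.60 × 0.85 ≈ 42.5 mL/min
|18.5 − 42.5| = 24.0 mL/min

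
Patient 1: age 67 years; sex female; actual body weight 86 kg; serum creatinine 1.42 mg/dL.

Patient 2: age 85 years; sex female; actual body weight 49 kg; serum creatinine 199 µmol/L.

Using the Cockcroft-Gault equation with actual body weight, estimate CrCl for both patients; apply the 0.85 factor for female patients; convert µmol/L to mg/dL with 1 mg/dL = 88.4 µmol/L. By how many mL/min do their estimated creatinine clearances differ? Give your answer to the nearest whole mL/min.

38 mL/min

Patient 1: CrCl = (140 − 67) × 86 / (72 × 1.42) × 0.85 = 6278.0 / 102.24 × 0.85 ≈ 52.2 mL/min
Patient 2: SCr = 199 / 88.4 = 2.251 mg/dL
Patient 2: CrCl = (140 − 85) × 49 / (72 × 2.251) × 0.85 = 2695.0 / 162.07 × 0.85 ≈ 14.1 mL/min
|52.2 − 14.1| = 38.1 mL/min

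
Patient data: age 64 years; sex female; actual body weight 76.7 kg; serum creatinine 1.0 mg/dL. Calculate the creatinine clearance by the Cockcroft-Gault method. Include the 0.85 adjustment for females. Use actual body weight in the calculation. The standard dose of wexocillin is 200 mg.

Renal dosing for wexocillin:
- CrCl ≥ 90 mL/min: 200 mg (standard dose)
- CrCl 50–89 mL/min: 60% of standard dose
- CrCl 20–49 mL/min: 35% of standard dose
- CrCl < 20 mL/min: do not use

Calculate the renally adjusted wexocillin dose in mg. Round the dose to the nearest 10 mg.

CrCl = (140 − 64) × 76.7 / (72 × 1) × 0.85 = 5829.2 / 72.00 × 0.85 ≈ 68.8 mL/min
CrCl ≈ 69 mL/min → bracket 50–89 mL/min.
60% of 200 mg = 120 mg

120 mg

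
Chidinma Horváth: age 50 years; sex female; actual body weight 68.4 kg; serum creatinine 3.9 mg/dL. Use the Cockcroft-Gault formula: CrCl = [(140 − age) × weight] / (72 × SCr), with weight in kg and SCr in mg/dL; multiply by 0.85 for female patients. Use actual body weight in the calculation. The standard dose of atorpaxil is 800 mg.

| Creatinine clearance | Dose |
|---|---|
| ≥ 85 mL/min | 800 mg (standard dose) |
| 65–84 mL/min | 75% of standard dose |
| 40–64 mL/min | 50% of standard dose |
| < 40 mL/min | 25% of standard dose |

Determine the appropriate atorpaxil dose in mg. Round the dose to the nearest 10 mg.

CrCl = (140 − 50) × 68.4 / (72 × 3.9) × 0.85 = 6156.0 / 280.80 × 0.85 ≈ 18.6 mL/min
CrCl ≈ 19 mL/min → bracket < 40 mL/min.
25% of 800 mg = 200 mg

200 mg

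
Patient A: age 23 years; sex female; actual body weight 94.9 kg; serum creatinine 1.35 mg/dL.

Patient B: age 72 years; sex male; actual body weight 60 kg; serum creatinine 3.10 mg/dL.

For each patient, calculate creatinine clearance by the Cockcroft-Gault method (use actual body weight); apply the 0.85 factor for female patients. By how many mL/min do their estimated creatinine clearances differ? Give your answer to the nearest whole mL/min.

Patient A: CrCl = (140 − 23) × 94.9 / (72 × 1.35) × 0.85 = 11103.3 / 97.20 × 0.85 ≈ 97.1 mL/min
Patient B: CrCl = (140 − 72) × 60 / (72 × 3.1) = 4080.0 / 223.20 ≈ 18.3 mL/min
|97.1 − 18.3| = 78.8 mL/min

79 mL/min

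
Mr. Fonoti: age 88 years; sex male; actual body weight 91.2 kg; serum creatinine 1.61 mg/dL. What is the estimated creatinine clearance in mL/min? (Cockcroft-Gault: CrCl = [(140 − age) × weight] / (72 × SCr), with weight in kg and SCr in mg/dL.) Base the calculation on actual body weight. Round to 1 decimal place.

CrCl = (140 − 88) × 91.2 / (72 × 1.61) = 4742.4 / 115.92 ≈ 40.9 mL/min

40.9 mL/min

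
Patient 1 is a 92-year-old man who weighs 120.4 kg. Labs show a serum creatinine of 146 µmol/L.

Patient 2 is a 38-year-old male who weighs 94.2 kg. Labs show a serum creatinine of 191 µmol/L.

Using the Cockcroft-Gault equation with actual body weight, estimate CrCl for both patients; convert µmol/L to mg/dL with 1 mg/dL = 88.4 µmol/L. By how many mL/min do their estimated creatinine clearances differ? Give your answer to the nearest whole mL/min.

Patient 1: SCr = 146 / 88.4 = 1.652 mg/dL
Patient 1: CrCl = (140 − 92) × 120.4 / (72 × 1.652) = 5779.2 / 118.94 ≈ 48.6 mL/min
Patient 2: SCr = 191 / 88.4 = 2.161 mg/dL
Patient 2: CrCl = (140 − 38) × 94.2 / (72 × 2.161) = 9608.4 / 155.59 ≈ 61.8 mL/min
|48.6 − 61.8| = 13.2 mL/min

13 mL/min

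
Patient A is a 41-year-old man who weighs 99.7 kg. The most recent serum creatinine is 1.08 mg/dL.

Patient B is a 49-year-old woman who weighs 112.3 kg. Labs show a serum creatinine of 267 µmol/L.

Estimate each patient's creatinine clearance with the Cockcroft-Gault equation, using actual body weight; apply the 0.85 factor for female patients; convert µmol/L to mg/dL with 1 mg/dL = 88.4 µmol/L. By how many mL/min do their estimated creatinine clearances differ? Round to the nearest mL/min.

Patient A: CrCl = (140 − 41) × 99.7 / (72 × 1.08) = 9870.3 / 77.76 ≈ 126.9 mL/min
Patient B: SCr = 267 / 88.4 = 3.02 mg/dL
Patient B: CrCl = (140 − 49) × 112.3 / (72 × 3.02) × 0.85 = 10219.3 / 217.44 × 0.85 ≈ 39.9 mL/min
|126.9 − 39.9| = 87.0 mL/min

87 mL/min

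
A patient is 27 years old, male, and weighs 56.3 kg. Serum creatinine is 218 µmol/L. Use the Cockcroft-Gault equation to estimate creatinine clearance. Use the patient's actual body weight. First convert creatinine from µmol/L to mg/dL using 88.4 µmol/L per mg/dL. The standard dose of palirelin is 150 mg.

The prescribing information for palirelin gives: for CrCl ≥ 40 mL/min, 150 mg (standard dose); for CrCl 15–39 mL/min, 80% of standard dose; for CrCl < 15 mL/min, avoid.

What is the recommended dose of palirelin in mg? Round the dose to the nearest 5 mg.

120 mg

SCr = 218 / 88.4 = 2.466 mg/dL
CrCl = (140 − 27) × 56.3 / (72 × 2.466) = 6361.9 / 177.55 ≈ 35.8 mL/min
CrCl ≈ 36 mL/min → bracket 15–39 mL/min.
80% of 150 mg = 120 mg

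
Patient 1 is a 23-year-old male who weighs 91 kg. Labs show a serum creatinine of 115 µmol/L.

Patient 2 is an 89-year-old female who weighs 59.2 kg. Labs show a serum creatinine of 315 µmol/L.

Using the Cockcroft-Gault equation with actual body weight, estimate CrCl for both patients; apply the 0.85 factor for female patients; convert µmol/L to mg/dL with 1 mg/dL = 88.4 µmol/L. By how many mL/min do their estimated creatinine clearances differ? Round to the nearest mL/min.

Patient 1: SCr = 115 / 88.4 = 1.301 mg/dL
Patient 1: CrCl = (140 − 23) × 91 / (72 × 1.301) = 10647.0 / 93.67 ≈ 113.7 mL/min
Patient 2: SCr = 315 / 88.4 = 3.563 mg/dL
Patient 2: CrCl = (140 − 89) × 59.2 / (72 × 3.563) × 0.85 = 3019.2 / 256.54 × 0.85 ≈ 10.0 mL/min
|113.7 − 10.0| = 103.7 mL/min

104 mL/min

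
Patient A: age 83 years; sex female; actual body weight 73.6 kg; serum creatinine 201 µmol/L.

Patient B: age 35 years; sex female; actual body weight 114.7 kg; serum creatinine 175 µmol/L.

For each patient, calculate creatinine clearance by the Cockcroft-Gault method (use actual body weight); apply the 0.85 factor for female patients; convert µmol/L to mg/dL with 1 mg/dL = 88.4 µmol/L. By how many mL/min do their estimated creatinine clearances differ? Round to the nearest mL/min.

Patient A: SCr = 201 / 88.4 = 2.274 mg/dL
Patient A: CrCl = (140 − 83) × 73.6 / (72 × 2.274) × 0.85 = 4195.2 / 163.73 × 0.85 ≈ 21.8 mL/min
Patient B: SCr = 175 / 88.4 = 1.98 mg/dL
Patient B: CrCl = (140 − 35) × 114.7 / (72 × 1.98) × 0.85 = 12043.5 / 142.56 × 0.85 ≈ 71.8 mL/min
|21.8 − 71.8| = 50.0 mL/min

50 mL/min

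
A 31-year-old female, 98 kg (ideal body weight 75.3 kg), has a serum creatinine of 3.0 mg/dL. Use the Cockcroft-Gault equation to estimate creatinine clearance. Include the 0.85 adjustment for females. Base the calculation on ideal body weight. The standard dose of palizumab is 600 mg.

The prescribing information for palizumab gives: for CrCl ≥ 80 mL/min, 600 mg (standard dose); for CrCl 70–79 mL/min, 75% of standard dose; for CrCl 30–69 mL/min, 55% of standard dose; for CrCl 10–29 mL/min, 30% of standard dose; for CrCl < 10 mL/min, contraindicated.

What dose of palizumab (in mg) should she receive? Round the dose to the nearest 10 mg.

330 mg

CrCl = (140 − 31) × 75.3 / (72 × 3) × 0.85 = 8207.7 / 216.00 × 0.85 ≈ 32.3 mL/min
CrCl ≈ 32 mL/min → bracket 30–69 mL/min.
55% of 600 mg = 330 mg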